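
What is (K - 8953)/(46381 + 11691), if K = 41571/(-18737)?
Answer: -41948483/272023766 ≈ -0.15421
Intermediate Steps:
K = -41571/18737 (K = 41571*(-1/18737) = -41571/18737 ≈ -2.2187)
(K - 8953)/(46381 + 11691) = (-41571/18737 - 8953)/(46381 + 11691) = -167793932/18737/58072 = -167793932/18737*1/58072 = -41948483/272023766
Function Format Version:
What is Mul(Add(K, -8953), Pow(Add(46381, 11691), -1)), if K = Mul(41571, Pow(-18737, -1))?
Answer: Rational(-41948483, 272023766) ≈ -0.15421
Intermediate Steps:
K = Rational(-41571, 18737) (K = Mul(41571, Rational(-1, 18737)) = Rational(-41571, 18737) ≈ -2.2187)
Mul(Add(K, -8953), Pow(Add(46381, 11691), -1)) = Mul(Add(Rational(-41571, 18737), -8953), Pow(Add(46381, 11691), -1)) = Mul(Rational(-167793932, 18737), Pow(58072, -1)) = Mul(Rational(-167793932, 18737), Rational(1, 58072)) = Rational(-41948483, 272023766)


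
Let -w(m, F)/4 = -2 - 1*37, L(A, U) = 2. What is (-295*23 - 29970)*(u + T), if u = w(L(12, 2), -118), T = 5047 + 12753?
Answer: -659972780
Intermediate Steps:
T = 17800
w(m, F) = 156 (w(m, F) = -4*(-2 - 1*37) = -4*(-2 - 37) = -4*(-39) = 156)
u = 156
(-295*23 - 29970)*(u + T) = (-295*23 - 29970)*(156 + 17800) = (-6785 - 29970)*17956 = -36755*17956 = -659972780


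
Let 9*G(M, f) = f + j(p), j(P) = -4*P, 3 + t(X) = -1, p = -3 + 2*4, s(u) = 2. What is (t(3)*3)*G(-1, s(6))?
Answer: 24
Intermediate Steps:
p = 5 (p = -3 + 8 = 5)
t(X) = -4 (t(X) = -3 - 1 = -4)
G(M, f) = -20/9 + f/9 (G(M, f) = (f - 4*5)/9 = (f - 20)/9 = (-20 + f)/9 = -20/9 + f/9)
(t(3)*3)*G(-1, s(6)) = (-4*3)*(-20/9 + (1/9)*2) = -12*(-20/9 + 2/9) = -12*(-2) = 24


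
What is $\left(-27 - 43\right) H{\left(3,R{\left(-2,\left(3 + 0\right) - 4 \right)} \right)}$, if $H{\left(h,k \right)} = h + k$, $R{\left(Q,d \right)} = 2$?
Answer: $-350$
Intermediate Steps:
$\left(-27 - 43\right) H{\left(3,R{\left(-2,\left(3 + 0\right) - 4 \right)} \right)} = \left(-27 - 43\right) \left(3 + 2\right) = \left(-70\right) 5 = -350$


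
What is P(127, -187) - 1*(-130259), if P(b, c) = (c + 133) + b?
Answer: 130332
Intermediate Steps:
P(b, c) = 133 + b + c (P(b, c) = (133 + c) + b = 133 + b + c)
P(127, -187) - 1*(-130259) = (133 + 127 - 187) - 1*(-130259) = 73 + 130259 = 130332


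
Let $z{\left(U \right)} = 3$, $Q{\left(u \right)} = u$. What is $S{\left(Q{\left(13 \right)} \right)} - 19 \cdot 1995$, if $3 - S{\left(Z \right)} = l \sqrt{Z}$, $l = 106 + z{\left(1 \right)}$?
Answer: $-37902 - 109 \sqrt{13} \approx -38295.0$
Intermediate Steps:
$l = 109$ ($l = 106 + 3 = 109$)
$S{\left(Z \right)} = 3 - 109 \sqrt{Z}$
$S{\left(Q{\left(13 \right)} \right)} - 19 \cdot 1995 = \left(3 - 109 \sqrt{13}\right) - 19 \cdot 1995 = \left(3 - 109 \sqrt{13}\right) - 37905 = -37902 - 109 \sqrt{13}$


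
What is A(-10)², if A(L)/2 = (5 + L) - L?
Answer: 100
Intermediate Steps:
A(L) = 10 (A(L) = 2*((5 + L) - L) = 2*5 = 10)
A(-10)² = 10² = 100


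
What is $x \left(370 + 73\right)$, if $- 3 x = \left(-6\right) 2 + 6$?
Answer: $886$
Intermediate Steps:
$x = 2$ ($x = - \frac{\left(-6\right) 2 + 6}{3} = - \frac{-12 + 6}{3} = \left(- \frac{1}{3}\right) \left(-6\right) = 2$)
$x \left(370 + 73\right) = 2 \left(370 + 73\right) = 2 \cdot 443 = 886$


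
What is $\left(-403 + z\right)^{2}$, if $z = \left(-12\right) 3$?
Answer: $192721$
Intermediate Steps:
$z = -36$
$\left(-403 + z\right)^{2} = \left(-403 - 36\right)^{2} = \left(-439\right)^{2} = 192721$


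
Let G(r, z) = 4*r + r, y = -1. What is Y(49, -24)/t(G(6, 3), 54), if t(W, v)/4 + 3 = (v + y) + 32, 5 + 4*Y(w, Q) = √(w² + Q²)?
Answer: -5/1312 + √2977/1312 ≈ 0.037776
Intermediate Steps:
G(r, z) = 5*r
Y(w, Q) = -5/4 + √(Q² + w²)/4 (Y(w, Q) = -5/4 + √(w² + Q²)/4 = -5/4 + √(Q² + w²)/4)
t(W, v) = 112 + 4*v (t(W, v) = -12 + 4*((v - 1) + 32) = -12 + 4*((-1 + v) + 32) = -12 + 4*(31 + v) = -12 + (124 + 4*v) = 112 + 4*v)
Y(49, -24)/t(G(6, 3), 54) = (-5/4 + √((-24)² + 49²)/4)/(112 + 4*54) = (-5/4 + √(576 + 2401)/4)/(112 + 216) = (-5/4 + √2977/4)/328 = (-5/4 + √2977/4)*(1/328) = -5/1312 + √2977/1312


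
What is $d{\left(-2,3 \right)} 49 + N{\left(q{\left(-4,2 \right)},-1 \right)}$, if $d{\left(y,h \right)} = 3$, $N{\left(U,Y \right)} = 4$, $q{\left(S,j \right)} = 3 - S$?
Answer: $151$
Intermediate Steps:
$d{\left(-2,3 \right)} 49 + N{\left(q{\left(-4,2 \right)},-1 \right)} = 3 \cdot 49 + 4 = 147 + 4 = 151$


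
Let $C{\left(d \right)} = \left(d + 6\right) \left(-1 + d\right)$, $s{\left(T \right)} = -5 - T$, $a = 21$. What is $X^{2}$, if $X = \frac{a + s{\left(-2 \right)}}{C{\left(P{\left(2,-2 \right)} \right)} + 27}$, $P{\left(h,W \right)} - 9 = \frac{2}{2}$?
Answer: $\frac{4}{361} \approx 0.01108$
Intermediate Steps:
$P{\left(h,W \right)} = 10$ ($P{\left(h,W \right)} = 9 + \frac{2}{2} = 9 + 2 \cdot \frac{1}{2} = 9 + 1 = 10$)
$C{\left(d \right)} = \left(-1 + d\right) \left(6 + d\right)$ ($C{\left(d \right)} = \left(6 + d\right) \left(-1 + d\right) = \left(-1 + d\right) \left(6 + d\right)$)
$X = \frac{2}{19}$ ($X = \frac{21 - 3}{\left(-6 + 10^{2} + 5 \cdot 10\right) + 27} = \frac{21 + \left(-5 + 2\right)}{\left(-6 + 100 + 50\right) + 27} = \frac{21 - 3}{144 + 27} = \frac{18}{171} = 18 \cdot \frac{1}{171} = \frac{2}{19} \approx 0.10526$)
$X^{2} = \left(\frac{2}{19}\right)^{2} = \frac{4}{361}$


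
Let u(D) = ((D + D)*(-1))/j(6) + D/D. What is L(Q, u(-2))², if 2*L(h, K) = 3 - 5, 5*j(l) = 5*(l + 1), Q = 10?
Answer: 1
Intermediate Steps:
j(l) = 1 + l (j(l) = (5*(l + 1))/5 = (5*(1 + l))/5 = (5 + 5*l)/5 = 1 + l)
u(D) = 1 - 2*D/7 (u(D) = ((D + D)*(-1))/(1 + 6) + D/D = ((2*D)*(-1))/7 + 1 = -2*D*(⅐) + 1 = -2*D/7 + 1 = 1 - 2*D/7)
L(h, K) = -1 (L(h, K) = (3 - 5)/2 = (½)*(-2) = -1)
L(Q, u(-2))² = (-1)² = 1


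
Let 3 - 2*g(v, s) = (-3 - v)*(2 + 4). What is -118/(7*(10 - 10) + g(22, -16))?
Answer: -236/153 ≈ -1.5425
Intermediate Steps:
g(v, s) = 21/2 + 3*v (g(v, s) = 3/2 - (-3 - v)*(2 + 4)/2 = 3/2 - (-3 - v)*6/2 = 3/2 - (-18 - 6*v)/2 = 3/2 + (9 + 3*v) = 21/2 + 3*v)
-118/(7*(10 - 10) + g(22, -16)) = -118/(7*(10 - 10) + (21/2 + 3*22)) = -118/(7*0 + (21/2 + 66)) = -118/(0 + 153/2) = -118/(153/2) = (2/153)*(-118) = -236/153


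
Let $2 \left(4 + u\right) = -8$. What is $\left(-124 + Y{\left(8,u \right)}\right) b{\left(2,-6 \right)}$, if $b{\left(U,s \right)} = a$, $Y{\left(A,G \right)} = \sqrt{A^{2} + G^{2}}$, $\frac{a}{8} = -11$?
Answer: $10912 - 704 \sqrt{2} \approx 9916.4$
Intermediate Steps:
$u = -8$ ($u = -4 + \frac{1}{2} \left(-8\right) = -4 - 4 = -8$)
$a = -88$ ($a = 8 \left(-11\right) = -88$)
$b{\left(U,s \right)} = -88$
$\left(-124 + Y{\left(8,u \right)}\right) b{\left(2,-6 \right)} = \left(-124 + \sqrt{8^{2} + \left(-8\right)^{2}}\right) \left(-88\right) = \left(-124 + \sqrt{64 + 64}\right) \left(-88\right) = \left(-124 + \sqrt{128}\right) \left(-88\right) = \left(-124 + 8 \sqrt{2}\right) \left(-88\right) = 10912 - 704 \sqrt{2}$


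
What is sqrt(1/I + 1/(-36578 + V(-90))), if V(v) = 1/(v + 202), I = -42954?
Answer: I*sqrt(1567477670460805770)/175971155190 ≈ 0.0071147*I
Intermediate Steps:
V(v) = 1/(202 + v)
sqrt(1/I + 1/(-36578 + V(-90))) = sqrt(1/(-42954) + 1/(-36578 + 1/(202 - 90))) = sqrt(-1/42954 + 1/(-36578 + 1/112)) = sqrt(-1/42954 + 1/(-4096735/112)) = sqrt(-1/42954 - 112/4096735) = sqrt(-8907583/175971155190) = I*sqrt(1567477670460805770)/175971155190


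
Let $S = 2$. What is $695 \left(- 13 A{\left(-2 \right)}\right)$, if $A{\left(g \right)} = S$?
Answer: $-18070$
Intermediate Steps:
$A{\left(g \right)} = 2$
$695 \left(- 13 A{\left(-2 \right)}\right) = 695 \left(\left(-13\right) 2\right) = 695 \left(-26\right) = -18070$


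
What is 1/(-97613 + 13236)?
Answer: -1/84377 ≈ -1.1852e-5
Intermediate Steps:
1/(-97613 + 13236) = 1/(-84377) = -1/84377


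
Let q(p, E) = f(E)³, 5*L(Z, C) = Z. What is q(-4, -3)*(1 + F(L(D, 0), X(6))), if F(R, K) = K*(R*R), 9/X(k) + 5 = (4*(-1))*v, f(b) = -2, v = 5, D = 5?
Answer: -128/25 ≈ -5.1200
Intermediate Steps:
X(k) = -9/25 (X(k) = 9/(-5 + (4*(-1))*5) = 9/(-5 - 4*5) = 9/(-5 - 20) = 9/(-25) = 9*(-1/25) = -9/25)
L(Z, C) = Z/5
F(R, K) = K*R²
q(p, E) = -8 (q(p, E) = (-2)³ = -8)
q(-4, -3)*(1 + F(L(D, 0), X(6))) = -8*(1 - 9*1²/25) = -8*(1 - 9/25*1²) = -8*(1 - 9/25*1) = -8*(1 - 9/25) = -8*16/25 = -128/25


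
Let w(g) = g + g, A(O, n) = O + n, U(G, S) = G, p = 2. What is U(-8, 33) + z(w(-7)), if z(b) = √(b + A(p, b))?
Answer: -8 + I*√26 ≈ -8.0 + 5.099*I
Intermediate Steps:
w(g) = 2*g
z(b) = √(2 + 2*b) (z(b) = √(b + (2 + b)) = √(2 + 2*b))
U(-8, 33) + z(w(-7)) = -8 + √(2 + 2*(2*(-7))) = -8 + √(2 + 2*(-14)) = -8 + √(2 - 28) = -8 + √(-26) = -8 + I*√26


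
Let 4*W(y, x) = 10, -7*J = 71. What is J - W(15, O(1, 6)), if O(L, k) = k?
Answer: -177/14 ≈ -12.643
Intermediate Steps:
J = -71/7 (J = -⅐*71 = -71/7 ≈ -10.143)
W(y, x) = 5/2 (W(y, x) = (¼)*10 = 5/2)
J - W(15, O(1, 6)) = -71/7 - 1*5/2 = -71/7 - 5/2 = -177/14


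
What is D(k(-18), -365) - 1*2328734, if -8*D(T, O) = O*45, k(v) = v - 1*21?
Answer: -18613447/8 ≈ -2.3267e+6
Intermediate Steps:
k(v) = -21 + v (k(v) = v - 21 = -21 + v)
D(T, O) = -45*O/8 (D(T, O) = -O*45/8 = -45*O/8)
D(k(-18), -365) - 1*2328734 = -45/8*(-365) - 1*2328734 = 16425/8 - 2328734 = -18613447/8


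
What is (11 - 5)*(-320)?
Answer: -1920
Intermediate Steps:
(11 - 5)*(-320) = 6*(-320) = -1920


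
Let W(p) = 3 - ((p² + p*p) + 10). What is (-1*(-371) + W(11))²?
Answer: 14884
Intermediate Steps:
W(p) = -7 - 2*p² (W(p) = 3 - ((p² + p²) + 10) = 3 - (2*p² + 10) = 3 - (10 + 2*p²) = 3 + (-10 - 2*p²) = -7 - 2*p²)
(-1*(-371) + W(11))² = (-1*(-371) + (-7 - 2*11²))² = (371 + (-7 - 2*121))² = (371 + (-7 - 242))² = (371 - 249)² = 122² = 14884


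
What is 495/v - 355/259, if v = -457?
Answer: -290440/118363 ≈ -2.4538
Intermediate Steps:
495/v - 355/259 = 495/(-457) - 355/259 = 495*(-1/457) - 355*1/259 = -495/457 - 355/259 = -290440/118363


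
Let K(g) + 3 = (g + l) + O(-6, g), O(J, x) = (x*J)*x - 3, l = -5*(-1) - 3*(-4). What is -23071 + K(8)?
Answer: -23436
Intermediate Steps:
l = 17 (l = 5 + 12 = 17)
O(J, x) = -3 + J*x² (O(J, x) = (J*x)*x - 3 = J*x² - 3 = -3 + J*x²)
K(g) = 11 + g - 6*g² (K(g) = -3 + ((g + 17) + (-3 - 6*g²)) = -3 + ((17 + g) + (-3 - 6*g²)) = -3 + (14 + g - 6*g²) = 11 + g - 6*g²)
-23071 + K(8) = -23071 + (11 + 8 - 6*8²) = -23071 + (11 + 8 - 6*64) = -23071 + (11 + 8 - 384) = -23071 - 365 = -23436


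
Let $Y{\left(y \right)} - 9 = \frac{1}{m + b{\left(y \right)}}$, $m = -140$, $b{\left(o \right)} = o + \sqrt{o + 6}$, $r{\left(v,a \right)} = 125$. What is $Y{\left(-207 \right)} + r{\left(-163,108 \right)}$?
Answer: $\frac{16161393}{120610} - \frac{i \sqrt{201}}{120610} \approx 134.0 - 0.00011755 i$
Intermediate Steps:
$b{\left(o \right)} = o + \sqrt{6 + o}$
$Y{\left(y \right)} = 9 + \frac{1}{-140 + y + \sqrt{6 + y}}$ ($Y{\left(y \right)} = 9 + \frac{1}{-140 + \left(y + \sqrt{6 + y}\right)} = 9 + \frac{1}{-140 + y + \sqrt{6 + y}}$)
$Y{\left(-207 \right)} + r{\left(-163,108 \right)} = \frac{-1259 + 9 \left(-207\right) + 9 \sqrt{6 - 207}}{-140 - 207 + \sqrt{6 - 207}} + 125 = \frac{-1259 - 1863 + 9 \sqrt{-201}}{-140 - 207 + \sqrt{-201}} + 125 = \frac{-1259 - 1863 + 9 i \sqrt{201}}{-140 - 207 + i \sqrt{201}} + 125 = \frac{-1259 - 1863 + 9 i \sqrt{201}}{-347 + i \sqrt{201}} + 125 = \frac{-3122 + 9 i \sqrt{201}}{-347 + i \sqrt{201}} + 125 = 125 + \frac{-3122 + 9 i \sqrt{201}}{-347 + i \sqrt{201}}$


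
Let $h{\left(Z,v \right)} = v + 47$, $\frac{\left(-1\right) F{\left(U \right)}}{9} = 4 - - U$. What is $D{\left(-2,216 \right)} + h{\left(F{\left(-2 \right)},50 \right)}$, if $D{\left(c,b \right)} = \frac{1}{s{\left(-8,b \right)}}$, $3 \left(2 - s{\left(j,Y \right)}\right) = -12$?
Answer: $\frac{583}{6} \approx 97.167$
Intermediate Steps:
$F{\left(U \right)} = -36 - 9 U$ ($F{\left(U \right)} = - 9 \left(4 - - U\right) = - 9 \left(4 + U\right) = -36 - 9 U$)
$h{\left(Z,v \right)} = 47 + v$
$s{\left(j,Y \right)} = 6$ ($s{\left(j,Y \right)} = 2 - -4 = 2 + 4 = 6$)
$D{\left(c,b \right)} = \frac{1}{6}$
$D{\left(-2,216 \right)} + h{\left(F{\left(-2 \right)},50 \right)} = \frac{1}{6} + \left(47 + 50\right) = \frac{1}{6} + 97 = \frac{583}{6}$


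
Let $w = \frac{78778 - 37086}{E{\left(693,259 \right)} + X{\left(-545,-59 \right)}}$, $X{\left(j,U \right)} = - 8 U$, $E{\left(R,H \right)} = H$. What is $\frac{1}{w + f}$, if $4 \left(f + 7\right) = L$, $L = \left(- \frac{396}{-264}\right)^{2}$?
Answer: $\frac{11696}{591779} \approx 0.019764$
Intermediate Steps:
$L = \frac{9}{4}$ ($L = \left(\left(-396\right) \left(- \frac{1}{264}\right)\right)^{2} = \left(\frac{3}{2}\right)^{2} = \frac{9}{4} \approx 2.25$)
$f = - \frac{103}{16}$ ($f = -7 + \frac{1}{4} \cdot \frac{9}{4} = -7 + \frac{9}{16} = - \frac{103}{16} \approx -6.4375$)
$w = \frac{41692}{731}$ ($w = \frac{78778 - 37086}{259 - -472} = \frac{41692}{259 + 472} = \frac{41692}{731} \approx 57.034$)
$\frac{1}{w + f} = \frac{1}{\frac{41692}{731} - \frac{103}{16}} = \frac{1}{\frac{591779}{11696}} = \frac{11696}{591779}$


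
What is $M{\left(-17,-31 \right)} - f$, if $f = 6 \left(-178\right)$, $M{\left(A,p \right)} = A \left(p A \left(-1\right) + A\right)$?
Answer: $10316$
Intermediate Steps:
$M{\left(A,p \right)} = A \left(A - A p\right)$ ($M{\left(A,p \right)} = A \left(A p \left(-1\right) + A\right) = A \left(- A p + A\right) = A \left(A - A p\right)$)
$f = -1068$
$M{\left(-17,-31 \right)} - f = \left(-17\right)^{2} \left(1 - -31\right) - -1068 = 289 \left(1 + 31\right) + 1068 = 289 \cdot 32 + 1068 = 9248 + 1068 = 10316$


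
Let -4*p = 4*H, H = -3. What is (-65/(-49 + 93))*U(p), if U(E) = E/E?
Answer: -65/44 ≈ -1.4773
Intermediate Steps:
p = 3 (p = -(-3) = -¼*(-12) = 3)
U(E) = 1
(-65/(-49 + 93))*U(p) = -65/(-49 + 93)*1 = -65/44*1 = -65/44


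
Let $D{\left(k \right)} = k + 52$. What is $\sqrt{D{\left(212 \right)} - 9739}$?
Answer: $5 i \sqrt{379} \approx 97.34 i$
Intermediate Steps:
$D{\left(k \right)} = 52 + k$
$\sqrt{D{\left(212 \right)} - 9739} = \sqrt{\left(52 + 212\right) - 9739} = \sqrt{264 - 9739} = \sqrt{-9475} = 5 i \sqrt{379}$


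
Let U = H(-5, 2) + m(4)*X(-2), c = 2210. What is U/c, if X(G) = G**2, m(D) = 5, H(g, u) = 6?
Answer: 1/85 ≈ 0.011765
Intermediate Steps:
U = 26 (U = 6 + 5*(-2)**2 = 6 + 5*4 = 6 + 20 = 26)
U/c = 26/2210 = 26*(1/2210) = 1/85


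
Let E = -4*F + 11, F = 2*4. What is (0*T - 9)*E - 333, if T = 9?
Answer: -144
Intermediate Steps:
F = 8
E = -21 (E = -4*8 + 11 = -32 + 11 = -21)
(0*T - 9)*E - 333 = (0*9 - 9)*(-21) - 333 = (0 - 9)*(-21) - 333 = -9*(-21) - 333 = 189 - 333 = -144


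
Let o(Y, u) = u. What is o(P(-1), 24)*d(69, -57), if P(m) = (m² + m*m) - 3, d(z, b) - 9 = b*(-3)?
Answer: 4320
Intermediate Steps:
d(z, b) = 9 - 3*b (d(z, b) = 9 + b*(-3) = 9 - 3*b)
P(m) = -3 + 2*m² (P(m) = (m² + m²) - 3 = 2*m² - 3 = -3 + 2*m²)
o(P(-1), 24)*d(69, -57) = 24*(9 - 3*(-57)) = 24*(9 + 171) = 24*180 = 4320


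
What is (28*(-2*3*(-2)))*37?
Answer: 12432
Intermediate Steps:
(28*(-2*3*(-2)))*37 = (28*(-6*(-2)))*37 = (28*12)*37 = 336*37 = 12432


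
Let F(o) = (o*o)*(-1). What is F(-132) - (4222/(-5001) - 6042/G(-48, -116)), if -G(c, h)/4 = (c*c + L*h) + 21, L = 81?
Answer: -410740878221/23574714 ≈ -17423.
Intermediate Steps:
G(c, h) = -84 - 324*h - 4*c² (G(c, h) = -4*((c*c + 81*h) + 21) = -4*((c² + 81*h) + 21) = -4*(21 + c² + 81*h) = -84 - 324*h - 4*c²)
F(o) = -o² (F(o) = o²*(-1) = -o²)
F(-132) - (4222/(-5001) - 6042/G(-48, -116)) = -1*(-132)² - (4222/(-5001) - 6042/(-84 - 324*(-116) - 4*(-48)²)) = -1*17424 - (4222*(-1/5001) - 6042/(-84 + 37584 - 4*2304)) = -17424 - (-4222/5001 - 6042/(-84 + 37584 - 9216)) = -17424 - (-4222/5001 - 6042/28284) = -17424 - (-4222/5001 - 6042*1/28284) = -17424 - (-4222/5001 - 1007/4714) = -17424 - 1*(-24938515/23574714) = -17424 + 24938515/23574714 = -410740878221/23574714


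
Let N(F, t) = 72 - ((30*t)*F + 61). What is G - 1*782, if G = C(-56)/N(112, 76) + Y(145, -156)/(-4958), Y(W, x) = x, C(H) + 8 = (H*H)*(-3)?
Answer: -494970694236/633010171 ≈ -781.93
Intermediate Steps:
N(F, t) = 11 - 30*F*t (N(F, t) = 72 - (30*F*t + 61) = 72 - (61 + 30*F*t) = 72 + (-61 - 30*F*t) = 11 - 30*F*t)
C(H) = -8 - 3*H² (C(H) = -8 + (H*H)*(-3) = -8 + H²*(-3) = -8 - 3*H²)
G = 43259486/633010171 (G = (-8 - 3*(-56)²)/(11 - 30*112*76) - 156/(-4958) = (-8 - 3*3136)/(11 - 255360) - 156*(-1/4958) = (-8 - 9408)/(-255349) + 78/2479 = -9416*(-1/255349) + 78/2479 = 9416/255349 + 78/2479 = 43259486/633010171 ≈ 0.068339)
G - 1*782 = 43259486/633010171 - 1*782 = 43259486/633010171 - 782 = -494970694236/633010171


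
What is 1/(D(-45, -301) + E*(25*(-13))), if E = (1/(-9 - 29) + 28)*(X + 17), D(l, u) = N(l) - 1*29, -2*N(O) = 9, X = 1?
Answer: -38/6219823 ≈ -6.1095e-6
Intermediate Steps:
N(O) = -9/2 (N(O) = -½*9 = -9/2)
D(l, u) = -67/2 (D(l, u) = -9/2 - 1*29 = -9/2 - 29 = -67/2)
E = 9567/19 (E = (1/(-9 - 29) + 28)*(1 + 17) = (1/(-38) + 28)*18 = (-1/38 + 28)*18 = (1063/38)*18 = 9567/19 ≈ 503.53)
1/(D(-45, -301) + E*(25*(-13))) = 1/(-67/2 + 9567*(25*(-13))/19) = 1/(-67/2 + (9567/19)*(-325)) = 1/(-67/2 - 3109275/19) = 1/(-6219823/38) = -38/6219823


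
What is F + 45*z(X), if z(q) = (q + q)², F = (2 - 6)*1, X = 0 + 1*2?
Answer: 716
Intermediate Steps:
X = 2 (X = 0 + 2 = 2)
F = -4 (F = -4*1 = -4)
z(q) = 4*q² (z(q) = (2*q)² = 4*q²)
F + 45*z(X) = -4 + 45*(4*2²) = -4 + 45*(4*4) = -4 + 45*16 = -4 + 720 = 716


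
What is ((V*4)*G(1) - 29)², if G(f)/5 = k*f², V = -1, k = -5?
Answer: 5041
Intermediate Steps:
G(f) = -25*f² (G(f) = 5*(-5*f²) = -25*f²)
((V*4)*G(1) - 29)² = ((-1*4)*(-25*1²) - 29)² = (-(-100) - 29)² = (-4*(-25) - 29)² = (100 - 29)² = 71² = 5041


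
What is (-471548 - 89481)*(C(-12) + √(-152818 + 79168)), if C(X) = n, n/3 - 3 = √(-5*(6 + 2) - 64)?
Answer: -5049261 - 3366174*I*√26 - 2805145*I*√2946 ≈ -5.0493e+6 - 1.6942e+8*I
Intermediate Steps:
n = 9 + 6*I*√26 (n = 9 + 3*√(-5*(6 + 2) - 64) = 9 + 3*√(-5*8 - 64) = 9 + 3*√(-40 - 64) = 9 + 3*√(-104) = 9 + 3*(2*I*√26) = 9 + 6*I*√26 ≈ 9.0 + 30.594*I)
C(X) = 9 + 6*I*√26
(-471548 - 89481)*(C(-12) + √(-152818 + 79168)) = (-471548 - 89481)*((9 + 6*I*√26) + √(-152818 + 79168)) = -561029*((9 + 6*I*√26) + √(-73650)) = -561029*((9 + 6*I*√26) + 5*I*√2946) = -561029*(9 + 5*I*√2946 + 6*I*√26) = -5049261 - 3366174*I*√26 - 2805145*I*√2946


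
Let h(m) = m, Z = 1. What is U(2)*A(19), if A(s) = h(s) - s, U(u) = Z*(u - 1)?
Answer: 0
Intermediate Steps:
U(u) = -1 + u (U(u) = 1*(u - 1) = 1*(-1 + u) = -1 + u)
A(s) = 0 (A(s) = s - s = 0)
U(2)*A(19) = (-1 + 2)*0 = 1*0 = 0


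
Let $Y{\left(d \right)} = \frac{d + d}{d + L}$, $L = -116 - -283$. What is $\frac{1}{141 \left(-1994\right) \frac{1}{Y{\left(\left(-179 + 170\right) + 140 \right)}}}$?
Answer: $- \frac{131}{41891946} \approx -3.1271 \cdot 10^{-6}$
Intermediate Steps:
$L = 167$ ($L = -116 + 283 = 167$)
$Y{\left(d \right)} = \frac{2 d}{167 + d}$ ($Y{\left(d \right)} = \frac{d + d}{d + 167} = \frac{2 d}{167 + d}$)
$\frac{1}{141 \left(-1994\right) \frac{1}{Y{\left(\left(-179 + 170\right) + 140 \right)}}} = \frac{1}{141 \left(-1994\right) \frac{1}{2 \left(\left(-179 + 170\right) + 140\right) \frac{1}{167 + \left(\left(-179 + 170\right) + 140\right)}}} = \frac{1}{\left(-281154\right) \frac{1}{2 \left(-9 + 140\right) \frac{1}{167 + \left(-9 + 140\right)}}} = \frac{1}{\left(-281154\right) \frac{1}{2 \cdot 131 \frac{1}{167 + 131}}} = \frac{1}{\left(-281154\right) \frac{1}{2 \cdot 131 \cdot \frac{1}{298}}} = \frac{1}{\left(-281154\right) \frac{1}{\frac{131}{149}}} = \frac{1}{\left(-281154\right) \frac{149}{131}} = \frac{1}{- \frac{41891946}{131}} = - \frac{131}{41891946}$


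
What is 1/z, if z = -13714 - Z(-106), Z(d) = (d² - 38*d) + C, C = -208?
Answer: -1/28770 ≈ -3.4758e-5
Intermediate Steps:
Z(d) = -208 + d² - 38*d (Z(d) = (d² - 38*d) - 208 = -208 + d² - 38*d)
z = -28770 (z = -13714 - (-208 + (-106)² - 38*(-106)) = -13714 - (-208 + 11236 + 4028) = -13714 - 1*15056 = -13714 - 15056 = -28770)
1/z = 1/(-28770) = -1/28770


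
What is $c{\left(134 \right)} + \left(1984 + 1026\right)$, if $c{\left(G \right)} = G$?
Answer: $3144$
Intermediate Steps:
$c{\left(134 \right)} + \left(1984 + 1026\right) = 134 + \left(1984 + 1026\right) = 134 + 3010 = 3144$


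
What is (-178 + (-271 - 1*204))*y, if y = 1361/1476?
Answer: -888733/1476 ≈ -602.12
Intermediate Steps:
y = 1361/1476 (y = 1361*(1/1476) = 1361/1476 ≈ 0.92209)
(-178 + (-271 - 1*204))*y = (-178 + (-271 - 1*204))*(1361/1476) = (-178 + (-271 - 204))*(1361/1476) = (-178 - 475)*(1361/1476) = -653*1361/1476 = -888733/1476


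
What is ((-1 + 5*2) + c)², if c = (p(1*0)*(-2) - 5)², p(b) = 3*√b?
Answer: 1156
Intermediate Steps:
c = 25 (c = ((3*√(1*0))*(-2) - 5)² = ((3*√0)*(-2) - 5)² = ((3*0)*(-2) - 5)² = (0*(-2) - 5)² = (0 - 5)² = (-5)² = 25)
((-1 + 5*2) + c)² = ((-1 + 5*2) + 25)² = ((-1 + 10) + 25)² = (9 + 25)² = 34² = 1156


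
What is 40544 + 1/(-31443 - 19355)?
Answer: 2059554111/50798 ≈ 40544.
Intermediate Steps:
40544 + 1/(-31443 - 19355) = 40544 + 1/(-50798) = 40544 - 1/50798 = 2059554111/50798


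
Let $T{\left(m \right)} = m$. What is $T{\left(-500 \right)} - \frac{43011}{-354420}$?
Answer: $- \frac{19685221}{39380} \approx -499.88$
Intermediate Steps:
$T{\left(-500 \right)} - \frac{43011}{-354420} = -500 - \frac{43011}{-354420} = -500 - 43011 \left(- \frac{1}{354420}\right) = -500 - - \frac{4779}{39380} = -500 + \frac{4779}{39380} = - \frac{19685221}{39380}$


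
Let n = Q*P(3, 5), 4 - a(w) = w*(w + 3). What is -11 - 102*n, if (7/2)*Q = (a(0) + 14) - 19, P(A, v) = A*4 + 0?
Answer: 2371/7 ≈ 338.71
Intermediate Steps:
P(A, v) = 4*A (P(A, v) = 4*A + 0 = 4*A)
a(w) = 4 - w*(3 + w) (a(w) = 4 - w*(w + 3) = 4 - w*(3 + w))
Q = -2/7 (Q = 2*(((4 - 1*0**2 - 3*0) + 14) - 19)/7 = 2*(((4 - 1*0 + 0) + 14) - 19)/7 = 2*(((4 + 0 + 0) + 14) - 19)/7 = 2*((4 + 14) - 19)/7 = 2*(18 - 19)/7 = (2/7)*(-1) = -2/7 ≈ -0.28571)
n = -24/7 (n = -8*3/7 = -2/7*12 = -24/7 ≈ -3.4286)
-11 - 102*n = -11 - 102*(-24/7) = -11 + 2448/7 = 2371/7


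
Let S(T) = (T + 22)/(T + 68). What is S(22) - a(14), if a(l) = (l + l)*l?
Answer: -17618/45 ≈ -391.51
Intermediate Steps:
a(l) = 2*l**2 (a(l) = (2*l)*l = 2*l**2)
S(T) = (22 + T)/(68 + T)
S(22) - a(14) = (22 + 22)/(68 + 22) - 2*14**2 = 44/90 - 2*196 = (1/90)*44 - 1*392 = 22/45 - 392 = -17618/45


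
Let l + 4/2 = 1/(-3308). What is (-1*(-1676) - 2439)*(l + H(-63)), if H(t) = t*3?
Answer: 482085527/3308 ≈ 1.4573e+5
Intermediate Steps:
H(t) = 3*t
l = -6617/3308 (l = -2 + 1/(-3308) = -2 - 1/3308 = -6617/3308 ≈ -2.0003)
(-1*(-1676) - 2439)*(l + H(-63)) = (-1*(-1676) - 2439)*(-6617/3308 + 3*(-63)) = (1676 - 2439)*(-6617/3308 - 189) = -763*(-631829/3308) = 482085527/3308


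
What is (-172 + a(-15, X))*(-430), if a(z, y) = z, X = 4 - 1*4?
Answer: 80410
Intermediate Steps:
X = 0 (X = 4 - 4 = 0)
(-172 + a(-15, X))*(-430) = (-172 - 15)*(-430) = -187*(-430) = 80410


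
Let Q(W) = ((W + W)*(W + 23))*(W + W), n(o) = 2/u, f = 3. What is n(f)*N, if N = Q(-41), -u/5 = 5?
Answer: 242064/25 ≈ 9682.6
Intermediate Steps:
u = -25 (u = -5*5 = -25)
n(o) = -2/25 (n(o) = 2/(-25) = 2*(-1/25) = -2/25)
Q(W) = 4*W**2*(23 + W) (Q(W) = ((2*W)*(23 + W))*(2*W) = (2*W*(23 + W))*(2*W) = 4*W**2*(23 + W))
N = -121032 (N = 4*(-41)**2*(23 - 41) = 4*1681*(-18) = -121032)
n(f)*N = -2/25*(-121032) = 242064/25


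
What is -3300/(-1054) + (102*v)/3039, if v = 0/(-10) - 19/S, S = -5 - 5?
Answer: 8527471/2669255 ≈ 3.1947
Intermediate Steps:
S = -10
v = 19/10 (v = 0/(-10) - 19/(-10) = 0*(-⅒) - 19*(-⅒) = 0 + 19/10 = 19/10 ≈ 1.9000)
-3300/(-1054) + (102*v)/3039 = -3300/(-1054) + (102*(19/10))/3039 = -3300*(-1/1054) + (969/5)*(1/3039) = 1650/527 + 323/5065 = 8527471/2669255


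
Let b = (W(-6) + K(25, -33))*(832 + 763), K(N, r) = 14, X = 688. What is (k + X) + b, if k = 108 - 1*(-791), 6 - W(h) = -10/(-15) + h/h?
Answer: 92486/3 ≈ 30829.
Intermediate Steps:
W(h) = 13/3 (W(h) = 6 - (-10/(-15) + h/h) = 6 - (-10*(-1/15) + 1) = 6 - (⅔ + 1) = 6 - 1*5/3 = 6 - 5/3 = 13/3)
b = 87725/3 (b = (13/3 + 14)*(832 + 763) = (55/3)*1595 = 87725/3 ≈ 29242.)
k = 899 (k = 108 + 791 = 899)
(k + X) + b = (899 + 688) + 87725/3 = 1587 + 87725/3 = 92486/3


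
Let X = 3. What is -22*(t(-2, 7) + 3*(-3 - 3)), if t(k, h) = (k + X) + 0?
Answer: 374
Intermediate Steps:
t(k, h) = 3 + k (t(k, h) = (k + 3) + 0 = (3 + k) + 0 = 3 + k)
-22*(t(-2, 7) + 3*(-3 - 3)) = -22*((3 - 2) + 3*(-3 - 3)) = -22*(1 + 3*(-6)) = -22*(1 - 18) = -22*(-17) = 374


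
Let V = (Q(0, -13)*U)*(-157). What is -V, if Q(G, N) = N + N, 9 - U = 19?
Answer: 40820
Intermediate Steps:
U = -10 (U = 9 - 1*19 = 9 - 19 = -10)
Q(G, N) = 2*N
V = -40820 (V = ((2*(-13))*(-10))*(-157) = -26*(-10)*(-157) = 260*(-157) = -40820)
-V = -1*(-40820) = 40820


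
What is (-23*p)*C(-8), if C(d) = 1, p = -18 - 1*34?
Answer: 1196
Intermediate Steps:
p = -52 (p = -18 - 34 = -52)
(-23*p)*C(-8) = -23*(-52)*1 = 1196*1 = 1196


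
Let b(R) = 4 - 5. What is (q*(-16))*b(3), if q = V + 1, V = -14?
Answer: -208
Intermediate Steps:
q = -13 (q = -14 + 1 = -13)
b(R) = -1
(q*(-16))*b(3) = -13*(-16)*(-1) = 208*(-1) = -208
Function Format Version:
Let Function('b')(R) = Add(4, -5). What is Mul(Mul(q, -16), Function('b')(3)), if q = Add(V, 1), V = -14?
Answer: -208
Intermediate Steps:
q = -13 (q = Add(-14, 1) = -13)
Function('b')(R) = -1
Mul(Mul(q, -16), Function('b')(3)) = Mul(Mul(-13, -16), -1) = Mul(208, -1) = -208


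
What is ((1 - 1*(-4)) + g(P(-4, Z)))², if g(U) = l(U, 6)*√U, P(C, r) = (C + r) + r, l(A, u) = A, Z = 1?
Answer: 17 - 20*I*√2 ≈ 17.0 - 28.284*I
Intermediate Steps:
P(C, r) = C + 2*r
g(U) = U^(3/2) (g(U) = U*√U = U^(3/2))
((1 - 1*(-4)) + g(P(-4, Z)))² = ((1 - 1*(-4)) + (-4 + 2*1)^(3/2))² = ((1 + 4) + (-4 + 2)^(3/2))² = (5 + (-2)^(3/2))² = (5 - 2*I*√2)²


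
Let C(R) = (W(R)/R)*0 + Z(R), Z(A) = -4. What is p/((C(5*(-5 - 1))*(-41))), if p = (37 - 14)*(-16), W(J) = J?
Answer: -92/41 ≈ -2.2439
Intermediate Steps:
p = -368 (p = 23*(-16) = -368)
C(R) = -4 (C(R) = (R/R)*0 - 4 = 1*0 - 4 = 0 - 4 = -4)
p/((C(5*(-5 - 1))*(-41))) = -368/((-4*(-41))) = -368/164 = -368*1/164 = -92/41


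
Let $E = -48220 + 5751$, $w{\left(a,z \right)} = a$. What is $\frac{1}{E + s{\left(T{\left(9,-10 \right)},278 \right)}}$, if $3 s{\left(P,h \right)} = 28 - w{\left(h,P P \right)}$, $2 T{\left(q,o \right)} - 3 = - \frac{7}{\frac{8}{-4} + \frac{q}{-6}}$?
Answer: $- \frac{3}{127657} \approx -2.35 \cdot 10^{-5}$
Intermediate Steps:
$T{\left(q,o \right)} = \frac{3}{2} - \frac{7}{2 \left(-2 - \frac{q}{6}\right)}$ ($T{\left(q,o \right)} = \frac{3}{2} + \frac{\left(-7\right) \frac{1}{\frac{8}{-4} + \frac{q}{-6}}}{2} = \frac{3}{2} + \frac{\left(-7\right) \frac{1}{8 \left(- \frac{1}{4}\right) + q \left(- \frac{1}{6}\right)}}{2} = \frac{3}{2} + \frac{\left(-7\right) \frac{1}{-2 - \frac{q}{6}}}{2} = \frac{3}{2} - \frac{7}{2 \left(-2 - \frac{q}{6}\right)}$)
$E = -42469$
$s{\left(P,h \right)} = \frac{28}{3} - \frac{h}{3}$ ($s{\left(P,h \right)} = \frac{28 - h}{3} = \frac{28}{3} - \frac{h}{3}$)
$\frac{1}{E + s{\left(T{\left(9,-10 \right)},278 \right)}} = \frac{1}{-42469 + \left(\frac{28}{3} - \frac{278}{3}\right)} = \frac{1}{-42469 - \frac{250}{3}} = \frac{1}{- \frac{127657}{3}} = - \frac{3}{127657}$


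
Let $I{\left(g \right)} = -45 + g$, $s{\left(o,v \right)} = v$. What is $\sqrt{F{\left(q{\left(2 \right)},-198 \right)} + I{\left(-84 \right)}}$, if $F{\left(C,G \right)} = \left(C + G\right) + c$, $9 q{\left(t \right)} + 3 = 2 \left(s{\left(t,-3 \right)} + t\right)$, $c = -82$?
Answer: $\frac{i \sqrt{3686}}{3} \approx 20.237 i$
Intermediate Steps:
$q{\left(t \right)} = -1 + \frac{2 t}{9}$ ($q{\left(t \right)} = - \frac{1}{3} + \frac{2 \left(-3 + t\right)}{9} = - \frac{1}{3} + \frac{-6 + 2 t}{9} = - \frac{1}{3} + \left(- \frac{2}{3} + \frac{2 t}{9}\right) = -1 + \frac{2 t}{9}$)
$F{\left(C,G \right)} = -82 + C + G$ ($F{\left(C,G \right)} = \left(C + G\right) - 82 = -82 + C + G$)
$\sqrt{F{\left(q{\left(2 \right)},-198 \right)} + I{\left(-84 \right)}} = \sqrt{\left(-82 + \left(-1 + \frac{2}{9} \cdot 2\right) - 198\right) - 129} = \sqrt{\left(-82 + \left(-1 + \frac{4}{9}\right) - 198\right) - 129} = \sqrt{\left(-82 - \frac{5}{9} - 198\right) - 129} = \sqrt{- \frac{2525}{9} - 129} = \sqrt{- \frac{3686}{9}} = \frac{i \sqrt{3686}}{3}$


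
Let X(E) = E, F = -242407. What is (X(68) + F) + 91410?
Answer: -150929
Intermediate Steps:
(X(68) + F) + 91410 = (68 - 242407) + 91410 = -242339 + 91410 = -150929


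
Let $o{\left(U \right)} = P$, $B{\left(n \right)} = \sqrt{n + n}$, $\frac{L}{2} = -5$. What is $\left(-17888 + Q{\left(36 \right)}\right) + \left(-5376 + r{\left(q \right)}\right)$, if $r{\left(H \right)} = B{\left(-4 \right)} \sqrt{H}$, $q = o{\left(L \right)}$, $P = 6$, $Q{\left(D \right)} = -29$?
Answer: $-23293 + 4 i \sqrt{3} \approx -23293.0 + 6.9282 i$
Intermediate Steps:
$L = -10$ ($L = 2 \left(-5\right) = -10$)
$B{\left(n \right)} = \sqrt{2} \sqrt{n}$ ($B{\left(n \right)} = \sqrt{2 n} = \sqrt{2} \sqrt{n}$)
$o{\left(U \right)} = 6$
$q = 6$
$r{\left(H \right)} = 2 i \sqrt{2} \sqrt{H}$ ($r{\left(H \right)} = \sqrt{2} \sqrt{-4} \sqrt{H} = \sqrt{2} \cdot 2 i \sqrt{H} = 2 i \sqrt{2} \sqrt{H}$)
$\left(-17888 + Q{\left(36 \right)}\right) + \left(-5376 + r{\left(q \right)}\right) = \left(-17888 - 29\right) - \left(5376 - 2 i \sqrt{2} \sqrt{6}\right) = -17917 - \left(5376 - 4 i \sqrt{3}\right) = -23293 + 4 i \sqrt{3}$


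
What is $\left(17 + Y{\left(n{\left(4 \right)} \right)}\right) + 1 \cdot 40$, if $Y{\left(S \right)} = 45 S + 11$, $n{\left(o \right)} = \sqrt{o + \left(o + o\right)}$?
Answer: $68 + 90 \sqrt{3} \approx 223.88$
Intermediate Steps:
$n{\left(o \right)} = \sqrt{3} \sqrt{o}$ ($n{\left(o \right)} = \sqrt{o + 2 o} = \sqrt{3 o} = \sqrt{3} \sqrt{o}$)
$Y{\left(S \right)} = 11 + 45 S$
$\left(17 + Y{\left(n{\left(4 \right)} \right)}\right) + 1 \cdot 40 = \left(17 + \left(11 + 45 \sqrt{3} \sqrt{4}\right)\right) + 1 \cdot 40 = \left(17 + \left(11 + 45 \sqrt{3} \cdot 2\right)\right) + 40 = \left(17 + \left(11 + 45 \cdot 2 \sqrt{3}\right)\right) + 40 = \left(17 + \left(11 + 90 \sqrt{3}\right)\right) + 40 = \left(28 + 90 \sqrt{3}\right) + 40 = 68 + 90 \sqrt{3}$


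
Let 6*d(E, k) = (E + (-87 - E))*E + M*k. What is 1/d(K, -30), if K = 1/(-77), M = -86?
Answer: 154/66249 ≈ 0.0023246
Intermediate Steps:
K = -1/77 ≈ -0.012987
d(E, k) = -43*k/3 - 29*E/2 (d(E, k) = ((E + (-87 - E))*E - 86*k)/6 = (-87*E - 86*k)/6 = -43*k/3 - 29*E/2)
1/d(K, -30) = 1/(-43/3*(-30) - 29/2*(-1/77)) = 1/(430 + 29/154) = 1/(66249/154) = 154/66249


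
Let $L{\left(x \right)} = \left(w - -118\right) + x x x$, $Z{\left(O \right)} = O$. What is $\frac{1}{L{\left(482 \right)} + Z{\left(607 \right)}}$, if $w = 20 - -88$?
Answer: $\frac{1}{111981001} \approx 8.9301 \cdot 10^{-9}$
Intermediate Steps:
$w = 108$ ($w = 20 + 88 = 108$)
$L{\left(x \right)} = 226 + x^{3}$ ($L{\left(x \right)} = \left(108 - -118\right) + x x x = \left(108 + 118\right) + x^{2} x = 226 + x^{3}$)
$\frac{1}{L{\left(482 \right)} + Z{\left(607 \right)}} = \frac{1}{\left(226 + 482^{3}\right) + 607} = \frac{1}{\left(226 + 111980168\right) + 607} = \frac{1}{111980394 + 607} = \frac{1}{111981001}$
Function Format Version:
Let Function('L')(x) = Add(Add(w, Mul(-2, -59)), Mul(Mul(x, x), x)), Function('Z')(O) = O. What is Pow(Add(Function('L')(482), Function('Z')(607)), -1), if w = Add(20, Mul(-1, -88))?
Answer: Rational(1, 111981001) ≈ 8.9301e-9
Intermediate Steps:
w = 108 (w = Add(20, 88) = 108)
Function('L')(x) = Add(226, Pow(x, 3)) (Function('L')(x) = Add(Add(108, Mul(-2, -59)), Mul(Mul(x, x), x)) = Add(Add(108, 118), Mul(Pow(x, 2), x)) = Add(226, Pow(x, 3)))
Pow(Add(Function('L')(482), Function('Z')(607)), -1) = Pow(Add(Add(226, Pow(482, 3)), 607), -1) = Pow(Add(Add(226, 111980168), 607), -1) = Pow(Add(111980394, 607), -1) = Pow(111981001, -1) = Rational(1, 111981001)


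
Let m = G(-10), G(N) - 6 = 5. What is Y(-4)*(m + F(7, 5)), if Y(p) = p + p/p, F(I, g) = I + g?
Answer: -69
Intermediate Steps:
G(N) = 11 (G(N) = 6 + 5 = 11)
m = 11
Y(p) = 1 + p (Y(p) = p + 1 = 1 + p)
Y(-4)*(m + F(7, 5)) = (1 - 4)*(11 + (7 + 5)) = -3*(11 + 12) = -3*23 = -69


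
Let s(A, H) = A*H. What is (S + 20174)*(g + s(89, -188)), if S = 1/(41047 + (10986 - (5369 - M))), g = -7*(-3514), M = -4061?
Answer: 2253538004106/14201 ≈ 1.5869e+8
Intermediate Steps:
g = 24598
S = 1/42603 (S = 1/(41047 + (10986 - (5369 - 1*(-4061)))) = 1/(41047 + (10986 - (5369 + 4061))) = 1/(41047 + (10986 - 1*9430)) = 1/(41047 + (10986 - 9430)) = 1/(41047 + 1556) = 1/42603 ≈ 2.3473e-5)
(S + 20174)*(g + s(89, -188)) = (1/42603 + 20174)*(24598 + 89*(-188)) = 859472923*(24598 - 16732)/42603 = (859472923/42603)*7866 = 2253538004106/14201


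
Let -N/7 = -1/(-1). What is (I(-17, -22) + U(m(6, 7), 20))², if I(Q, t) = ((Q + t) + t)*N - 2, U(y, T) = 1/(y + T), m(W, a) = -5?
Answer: 40653376/225 ≈ 1.8068e+5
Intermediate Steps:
N = -7 (N = -(-7)/(-1) = -(-7)*(-1) = -7*1 = -7)
U(y, T) = 1/(T + y)
I(Q, t) = -2 - 14*t - 7*Q (I(Q, t) = ((Q + t) + t)*(-7) - 2 = (Q + 2*t)*(-7) - 2 = (-14*t - 7*Q) - 2 = -2 - 14*t - 7*Q)
(I(-17, -22) + U(m(6, 7), 20))² = ((-2 - 14*(-22) - 7*(-17)) + 1/(20 - 5))² = ((-2 + 308 + 119) + 1/15)² = (425 + 1/15)² = (6376/15)² = 40653376/225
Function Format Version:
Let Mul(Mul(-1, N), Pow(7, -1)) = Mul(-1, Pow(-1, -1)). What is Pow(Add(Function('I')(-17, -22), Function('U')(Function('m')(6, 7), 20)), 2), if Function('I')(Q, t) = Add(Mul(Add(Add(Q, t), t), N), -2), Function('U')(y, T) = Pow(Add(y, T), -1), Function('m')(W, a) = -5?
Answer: Rational(40653376, 225) ≈ 1.8068e+5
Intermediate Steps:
N = -7 (N = Mul(-7, Mul(-1, Pow(-1, -1))) = Mul(-7, Mul(-1, -1)) = Mul(-7, 1) = -7)
Function('U')(y, T) = Pow(Add(T, y), -1)
Function('I')(Q, t) = Add(-2, Mul(-14, t), Mul(-7, Q)) (Function('I')(Q, t) = Add(Mul(Add(Add(Q, t), t), -7), -2) = Add(Mul(Add(Q, Mul(2, t)), -7), -2) = Add(Add(Mul(-14, t), Mul(-7, Q)), -2) = Add(-2, Mul(-14, t), Mul(-7, Q)))
Pow(Add(Function('I')(-17, -22), Function('U')(Function('m')(6, 7), 20)), 2) = Pow(Add(Add(-2, Mul(-14, -22), Mul(-7, -17)), Pow(Add(20, -5), -1)), 2) = Pow(Add(Add(-2, 308, 119), Pow(15, -1)), 2) = Pow(Add(425, Rational(1, 15)), 2) = Pow(Rational(6376, 15), 2) = Rational(40653376, 225)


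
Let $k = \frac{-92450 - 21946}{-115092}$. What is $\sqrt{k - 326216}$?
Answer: $\frac{i \sqrt{30007631427693}}{9591} \approx 571.15 i$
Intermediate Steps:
$k = \frac{9533}{9591}$ ($k = \left(-114396\right) \left(- \frac{1}{115092}\right) = \frac{9533}{9591} \approx 0.99395$)
$\sqrt{k - 326216} = \sqrt{\frac{9533}{9591} - 326216} = \sqrt{- \frac{3128728123}{9591}} = \frac{i \sqrt{30007631427693}}{9591}$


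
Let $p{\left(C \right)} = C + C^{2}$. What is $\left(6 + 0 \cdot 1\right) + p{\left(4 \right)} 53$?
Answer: $1066$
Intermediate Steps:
$\left(6 + 0 \cdot 1\right) + p{\left(4 \right)} 53 = \left(6 + 0 \cdot 1\right) + 4 \left(1 + 4\right) 53 = \left(6 + 0\right) + 4 \cdot 5 \cdot 53 = 6 + 20 \cdot 53 = 6 + 1060 = 1066$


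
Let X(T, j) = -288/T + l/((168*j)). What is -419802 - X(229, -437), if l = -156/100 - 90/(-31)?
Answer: -1823265234466537/4343168200 ≈ -4.1980e+5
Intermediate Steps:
l = 1041/775 (l = -156*1/100 - 90*(-1/31) = -39/25 + 90/31 = 1041/775 ≈ 1.3432)
X(T, j) = -288/T + 347/(43400*j) (X(T, j) = -288/T + 1041/(775*((168*j))) = -288/T + 1041*(1/(168*j))/775 = -288/T + 347/(43400*j))
-419802 - X(229, -437) = -419802 - (-288/229 + (347/43400)/(-437)) = -419802 - (-288*1/229 + (347/43400)*(-1/437)) = -419802 - (-288/229 - 347/18965800) = -419802 - 1*(-5462229863/4343168200) = -419802 + 5462229863/4343168200 = -1823265234466537/4343168200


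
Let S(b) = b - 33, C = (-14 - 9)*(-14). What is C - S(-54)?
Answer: 409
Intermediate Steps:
C = 322 (C = -23*(-14) = 322)
S(b) = -33 + b
C - S(-54) = 322 - (-33 - 54) = 322 - 1*(-87) = 322 + 87 = 409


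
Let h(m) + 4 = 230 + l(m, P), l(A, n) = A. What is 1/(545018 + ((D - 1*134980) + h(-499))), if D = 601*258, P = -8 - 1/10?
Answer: 1/564823 ≈ 1.7705e-6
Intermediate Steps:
P = -81/10 (P = -8 - 1/10 = -8 - 1*⅒ = -8 - ⅒ = -81/10 ≈ -8.1000)
D = 155058
h(m) = 226 + m (h(m) = -4 + (230 + m) = 226 + m)
1/(545018 + ((D - 1*134980) + h(-499))) = 1/(545018 + ((155058 - 1*134980) + (226 - 499))) = 1/(545018 + ((155058 - 134980) - 273)) = 1/(545018 + (20078 - 273)) = 1/(545018 + 19805) = 1/564823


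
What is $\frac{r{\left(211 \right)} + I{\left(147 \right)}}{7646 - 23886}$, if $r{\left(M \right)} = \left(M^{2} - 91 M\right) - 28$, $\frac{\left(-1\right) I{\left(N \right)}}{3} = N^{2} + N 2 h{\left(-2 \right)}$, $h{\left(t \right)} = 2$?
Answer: $\frac{41299}{16240} \approx 2.543$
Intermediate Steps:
$I{\left(N \right)} = - 12 N - 3 N^{2}$ ($I{\left(N \right)} = - 3 \left(N^{2} + N 2 \cdot 2\right) = - 3 \left(N^{2} + 2 N 2\right) = - 3 \left(N^{2} + 4 N\right) = - 12 N - 3 N^{2}$)
$r{\left(M \right)} = -28 + M^{2} - 91 M$
$\frac{r{\left(211 \right)} + I{\left(147 \right)}}{7646 - 23886} = \frac{\left(-28 + 211^{2} - 19201\right) - 441 \left(4 + 147\right)}{7646 - 23886} = \frac{\left(-28 + 44521 - 19201\right) - 441 \cdot 151}{-16240} = \left(25292 - 66591\right) \left(- \frac{1}{16240}\right) = \left(-41299\right) \left(- \frac{1}{16240}\right) = \frac{41299}{16240}$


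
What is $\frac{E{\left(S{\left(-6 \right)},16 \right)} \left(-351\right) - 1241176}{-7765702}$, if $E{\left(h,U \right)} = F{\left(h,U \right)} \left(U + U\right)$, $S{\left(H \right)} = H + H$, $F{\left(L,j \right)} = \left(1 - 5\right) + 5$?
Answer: $\frac{626204}{3882851} \approx 0.16127$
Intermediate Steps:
$F{\left(L,j \right)} = 1$ ($F{\left(L,j \right)} = -4 + 5 = 1$)
$S{\left(H \right)} = 2 H$
$E{\left(h,U \right)} = 2 U$ ($E{\left(h,U \right)} = 1 \left(U + U\right) = 1 \cdot 2 U = 2 U$)
$\frac{E{\left(S{\left(-6 \right)},16 \right)} \left(-351\right) - 1241176}{-7765702} = \frac{2 \cdot 16 \left(-351\right) - 1241176}{-7765702} = \left(32 \left(-351\right) - 1241176\right) \left(- \frac{1}{7765702}\right) = \left(-11232 - 1241176\right) \left(- \frac{1}{7765702}\right) = \left(-1252408\right) \left(- \frac{1}{7765702}\right) = \frac{626204}{3882851}$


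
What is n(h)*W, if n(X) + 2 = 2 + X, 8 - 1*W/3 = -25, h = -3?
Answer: -297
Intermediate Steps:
W = 99 (W = 24 - 3*(-25) = 24 + 75 = 99)
n(X) = X (n(X) = -2 + (2 + X) = X)
n(h)*W = -3*99 = -297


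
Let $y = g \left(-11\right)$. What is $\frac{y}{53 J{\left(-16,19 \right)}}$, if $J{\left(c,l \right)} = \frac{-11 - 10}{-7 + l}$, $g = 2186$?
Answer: $\frac{96184}{371} \approx 259.26$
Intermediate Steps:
$y = -24046$ ($y = 2186 \left(-11\right) = -24046$)
$J{\left(c,l \right)} = - \frac{21}{-7 + l}$
$\frac{y}{53 J{\left(-16,19 \right)}} = - \frac{24046}{53 \left(- \frac{21}{-7 + 19}\right)} = - \frac{24046}{53 \left(- \frac{21}{12}\right)} = - \frac{24046}{53 \left(\left(-21\right) \frac{1}{12}\right)} = - \frac{24046}{53 \left(- \frac{7}{4}\right)} = - \frac{24046}{- \frac{371}{4}} = \left(-24046\right) \left(- \frac{4}{371}\right) = \frac{96184}{371}$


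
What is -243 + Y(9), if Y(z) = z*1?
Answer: -234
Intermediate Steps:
Y(z) = z
-243 + Y(9) = -243 + 9 = -234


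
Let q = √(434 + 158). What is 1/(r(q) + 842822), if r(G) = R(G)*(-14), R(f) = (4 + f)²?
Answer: 417155/348032875026 + 112*√37/174016437513 ≈ 1.2025e-6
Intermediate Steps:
q = 4*√37 (q = √592 = 4*√37 ≈ 24.331)
r(G) = -14*(4 + G)² (r(G) = (4 + G)²*(-14) = -14*(4 + G)²)
1/(r(q) + 842822) = 1/(-14*(4 + 4*√37)² + 842822) = 1/(842822 - 14*(4 + 4*√37)²)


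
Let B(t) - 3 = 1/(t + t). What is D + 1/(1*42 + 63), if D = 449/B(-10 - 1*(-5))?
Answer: 471479/3045 ≈ 154.84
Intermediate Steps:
B(t) = 3 + 1/(2*t) (B(t) = 3 + 1/(t + t) = 3 + 1/(2*t))
D = 4490/29 (D = 449/(3 + 1/(2*(-10 - 1*(-5)))) = 449/(3 + 1/(2*(-10 + 5))) = 449/(3 + (½)/(-5)) = 449/(3 + (½)*(-⅕)) = 449/(3 - ⅒) = 449/(29/10) = 449*(10/29) = 4490/29 ≈ 154.83)
D + 1/(1*42 + 63) = 4490/29 + 1/(1*42 + 63) = 4490/29 + 1/(42 + 63) = 4490/29 + 1/105 = 471479/3045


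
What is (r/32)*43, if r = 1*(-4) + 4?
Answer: 0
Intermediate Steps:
r = 0 (r = -4 + 4 = 0)
(r/32)*43 = (0/32)*43 = (0*(1/32))*43 = 0*43 = 0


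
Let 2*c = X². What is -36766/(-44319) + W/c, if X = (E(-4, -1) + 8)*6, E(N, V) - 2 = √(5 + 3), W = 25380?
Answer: 882510593/46889502 - 3525*√2/529 ≈ 9.3974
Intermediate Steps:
E(N, V) = 2 + 2*√2 (E(N, V) = 2 + √(5 + 3) = 2 + √8 = 2 + 2*√2)
X = 60 + 12*√2 (X = ((2 + 2*√2) + 8)*6 = (10 + 2*√2)*6 = 60 + 12*√2 ≈ 76.971)
c = (60 + 12*√2)²/2 ≈ 2962.2
-36766/(-44319) + W/c = -36766/(-44319) + 25380/(1944 + 720*√2) = -36766*(-1/44319) + 25380/(1944 + 720*√2) = 36766/44319 + 25380/(1944 + 720*√2)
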